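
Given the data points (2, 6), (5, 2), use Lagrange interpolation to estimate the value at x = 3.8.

Lagrange interpolation formula:
P(x) = Σ yᵢ × Lᵢ(x)
where Lᵢ(x) = Π_{j≠i} (x - xⱼ)/(xᵢ - xⱼ)

L_0(3.8) = (3.8 - 5)/(2 - 5) = 0.400000
L_1(3.8) = (3.8 - 2)/(5 - 2) = 0.600000

P(3.8) = 6×L_0(3.8) + 2×L_1(3.8)
P(3.8) = 3.600000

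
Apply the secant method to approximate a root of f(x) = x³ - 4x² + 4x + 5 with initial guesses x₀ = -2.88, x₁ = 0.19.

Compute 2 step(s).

f(x) = x³ - 4x² + 4x + 5
x₀ = -2.88, x₁ = 0.19

Secant formula: x_{n+1} = x_n - f(x_n)(x_n - x_{n-1})/(f(x_n) - f(x_{n-1}))

Iteration 1:
  f(-2.880000) = -63.585472
  f(0.190000) = 5.622459
  x_2 = 0.190000 - 5.622459×(0.190000 - (-2.880000))/(5.622459 - (-63.585472))
       = -0.059407
Iteration 2:
  f(0.190000) = 5.622459
  f(-0.059407) = 4.748045
  x_3 = -0.059407 - 4.748045×(-0.059407 - 0.190000)/(4.748045 - 5.622459)
       = -1.413681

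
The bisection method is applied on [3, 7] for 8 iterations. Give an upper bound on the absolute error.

Bisection error bound: |error| ≤ (b-a)/2^n
|error| ≤ (7 - 3)/2^8 = 4/2^8
|error| ≤ 0.0156250000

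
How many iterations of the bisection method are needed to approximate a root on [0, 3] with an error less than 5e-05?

We need (b-a)/2^n ≤ 5e-05
(3 - 0)/2^n ≤ 5e-05
3/2^n ≤ 5e-05
2^n ≥ 60000
n ≥ log₂(60000) = 15.87
n ≥ 16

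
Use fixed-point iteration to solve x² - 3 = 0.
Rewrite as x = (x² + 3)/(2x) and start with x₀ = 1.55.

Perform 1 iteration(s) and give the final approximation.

Equation: x² - 3 = 0
Fixed-point form: x = (x² + 3)/(2x)
x₀ = 1.55

x_1 = g(1.550000) = 1.742742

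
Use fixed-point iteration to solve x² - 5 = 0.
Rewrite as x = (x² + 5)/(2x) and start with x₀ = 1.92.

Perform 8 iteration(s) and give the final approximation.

Equation: x² - 5 = 0
Fixed-point form: x = (x² + 5)/(2x)
x₀ = 1.92

x_1 = g(1.920000) = 2.262083
x_2 = g(2.262083) = 2.236218
x_3 = g(2.236218) = 2.236068
x_4 = g(2.236068) = 2.236068
x_5 = g(2.236068) = 2.236068
x_6 = g(2.236068) = 2.236068
x_7 = g(2.236068) = 2.236068
x_8 = g(2.236068) = 2.236068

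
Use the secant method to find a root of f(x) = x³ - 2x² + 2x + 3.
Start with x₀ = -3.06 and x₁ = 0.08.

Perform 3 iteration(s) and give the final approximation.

f(x) = x³ - 2x² + 2x + 3
x₀ = -3.06, x₁ = 0.08

Secant formula: x_{n+1} = x_n - f(x_n)(x_n - x_{n-1})/(f(x_n) - f(x_{n-1}))

Iteration 1:
  f(-3.060000) = -50.499816
  f(0.080000) = 3.147712
  x_2 = 0.080000 - 3.147712×(0.080000 - (-3.060000))/(3.147712 - (-50.499816))
       = -0.104236
Iteration 2:
  f(0.080000) = 3.147712
  f(-0.104236) = 2.768665
  x_3 = -0.104236 - 2.768665×(-0.104236 - 0.080000)/(2.768665 - 3.147712)
       = -1.449948
Iteration 3:
  f(-0.104236) = 2.768665
  f(-1.449948) = -7.152885
  x_4 = -1.449948 - (-7.152885)×(-1.449948 - (-0.104236))/(-7.152885 - 2.768665)
       = -0.479765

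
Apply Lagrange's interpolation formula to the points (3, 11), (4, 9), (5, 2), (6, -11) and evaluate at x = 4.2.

Lagrange interpolation formula:
P(x) = Σ yᵢ × Lᵢ(x)
where Lᵢ(x) = Π_{j≠i} (x - xⱼ)/(xᵢ - xⱼ)

L_0(4.2) = (4.2 - 4)/(3 - 4) × (4.2 - 5)/(3 - 5) × (4.2 - 6)/(3 - 6) = -0.048000
L_1(4.2) = (4.2 - 3)/(4 - 3) × (4.2 - 5)/(4 - 5) × (4.2 - 6)/(4 - 6) = 0.864000
L_2(4.2) = (4.2 - 3)/(5 - 3) × (4.2 - 4)/(5 - 4) × (4.2 - 6)/(5 - 6) = 0.216000
L_3(4.2) = (4.2 - 3)/(6 - 3) × (4.2 - 4)/(6 - 4) × (4.2 - 5)/(6 - 5) = -0.032000

P(4.2) = 11×L_0(4.2) + 9×L_1(4.2) + 2×L_2(4.2) + (-11)×L_3(4.2)
P(4.2) = 8.032000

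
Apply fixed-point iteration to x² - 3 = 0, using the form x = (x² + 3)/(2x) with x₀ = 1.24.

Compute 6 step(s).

Equation: x² - 3 = 0
Fixed-point form: x = (x² + 3)/(2x)
x₀ = 1.24

x_1 = g(1.240000) = 1.829677
x_2 = g(1.829677) = 1.734655
x_3 = g(1.734655) = 1.732053
x_4 = g(1.732053) = 1.732051
x_5 = g(1.732051) = 1.732051
x_6 = g(1.732051) = 1.732051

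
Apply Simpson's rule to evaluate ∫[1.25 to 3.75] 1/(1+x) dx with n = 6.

f(x) = 1/(1+x)
a = 1.25, b = 3.75, n = 6
h = (b - a)/n = 0.416667

Simpson's rule: (h/3)[f(x₀) + 4f(x₁) + 2f(x₂) + ... + f(xₙ)]

x_0 = 1.2500, f(x_0) = 0.444444, coefficient = 1
x_1 = 1.6667, f(x_1) = 0.375000, coefficient = 4
x_2 = 2.0833, f(x_2) = 0.324324, coefficient = 2
x_3 = 2.5000, f(x_3) = 0.285714, coefficient = 4
x_4 = 2.9167, f(x_4) = 0.255319, coefficient = 2
x_5 = 3.3333, f(x_5) = 0.230769, coefficient = 4
x_6 = 3.7500, f(x_6) = 0.210526, coefficient = 1

I ≈ (0.416667/3) × 5.380192 = 0.747249
Exact value: 0.747214
Error: 0.000034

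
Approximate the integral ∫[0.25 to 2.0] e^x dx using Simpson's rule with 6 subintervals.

f(x) = e^x
a = 0.25, b = 2.0, n = 6
h = (b - a)/n = 0.291667

Simpson's rule: (h/3)[f(x₀) + 4f(x₁) + 2f(x₂) + ... + f(xₙ)]

x_0 = 0.2500, f(x_0) = 1.284025, coefficient = 1
x_1 = 0.5417, f(x_1) = 1.718869, coefficient = 4
x_2 = 0.8333, f(x_2) = 2.300976, coefficient = 2
x_3 = 1.1250, f(x_3) = 3.080217, coefficient = 4
x_4 = 1.4167, f(x_4) = 4.123353, coefficient = 2
x_5 = 1.7083, f(x_5) = 5.519754, coefficient = 4
x_6 = 2.0000, f(x_6) = 7.389056, coefficient = 1

I ≈ (0.291667/3) × 62.797101 = 6.105274
Exact value: 6.105031
Error: 0.000243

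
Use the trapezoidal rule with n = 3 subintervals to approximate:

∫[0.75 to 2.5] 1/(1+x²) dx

f(x) = 1/(1+x²)
a = 0.75, b = 2.5, n = 3
h = (b - a)/n = 0.583333

Trapezoidal rule: (h/2)[f(x₀) + 2f(x₁) + 2f(x₂) + ... + f(xₙ)]

x_0 = 0.7500, f(x_0) = 0.640000, coefficient = 1
x_1 = 1.3333, f(x_1) = 0.360000, coefficient = 2
x_2 = 1.9167, f(x_2) = 0.213967, coefficient = 2
x_3 = 2.5000, f(x_3) = 0.137931, coefficient = 1

I ≈ (0.583333/2) × 1.925866 = 0.561711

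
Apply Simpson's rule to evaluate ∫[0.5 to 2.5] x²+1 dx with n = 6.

f(x) = x²+1
a = 0.5, b = 2.5, n = 6
h = (b - a)/n = 0.333333

Simpson's rule: (h/3)[f(x₀) + 4f(x₁) + 2f(x₂) + ... + f(xₙ)]

x_0 = 0.5000, f(x_0) = 1.250000, coefficient = 1
x_1 = 0.8333, f(x_1) = 1.694444, coefficient = 4
x_2 = 1.1667, f(x_2) = 2.361111, coefficient = 2
x_3 = 1.5000, f(x_3) = 3.250000, coefficient = 4
x_4 = 1.8333, f(x_4) = 4.361111, coefficient = 2
x_5 = 2.1667, f(x_5) = 5.694444, coefficient = 4
x_6 = 2.5000, f(x_6) = 7.250000, coefficient = 1

I ≈ (0.333333/3) × 64.500000 = 7.166667
Exact value: 7.166667
Error: 0.000000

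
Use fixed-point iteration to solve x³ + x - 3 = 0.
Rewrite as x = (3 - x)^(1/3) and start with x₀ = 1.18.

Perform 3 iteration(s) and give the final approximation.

Equation: x³ + x - 3 = 0
Fixed-point form: x = (3 - x)^(1/3)
x₀ = 1.18

x_1 = g(1.180000) = 1.220929
x_2 = g(1.220929) = 1.211707
x_3 = g(1.211707) = 1.213797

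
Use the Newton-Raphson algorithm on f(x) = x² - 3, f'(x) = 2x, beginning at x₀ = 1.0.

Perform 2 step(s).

f(x) = x² - 3
f'(x) = 2x
x₀ = 1.0

Newton-Raphson formula: x_{n+1} = x_n - f(x_n)/f'(x_n)

Iteration 1:
  f(1.000000) = -2.000000
  f'(1.000000) = 2.000000
  x_1 = 1.000000 - (-2.000000)/2.000000 = 2.000000
Iteration 2:
  f(2.000000) = 1.000000
  f'(2.000000) = 4.000000
  x_2 = 2.000000 - 1.000000/4.000000 = 1.750000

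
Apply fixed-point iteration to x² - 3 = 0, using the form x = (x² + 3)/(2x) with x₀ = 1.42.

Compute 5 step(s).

Equation: x² - 3 = 0
Fixed-point form: x = (x² + 3)/(2x)
x₀ = 1.42

x_1 = g(1.420000) = 1.766338
x_2 = g(1.766338) = 1.732384
x_3 = g(1.732384) = 1.732051
x_4 = g(1.732051) = 1.732051
x_5 = g(1.732051) = 1.732051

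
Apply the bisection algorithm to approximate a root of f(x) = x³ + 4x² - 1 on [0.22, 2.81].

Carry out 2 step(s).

f(x) = x³ + 4x² - 1
Initial interval: [0.22, 2.81]

Iteration 1:
  c_1 = (0.220000 + 2.810000)/2 = 1.515000
  f(c_1) = f(1.515000) = 11.658166
  f(a) × f(c) < 0, new interval: [0.220000, 1.515000]
Iteration 2:
  c_2 = (0.220000 + 1.515000)/2 = 0.867500
  f(c_2) = f(0.867500) = 2.663068
  f(a) × f(c) < 0, new interval: [0.220000, 0.867500]

After 2 iteration(s), the approximation is c_2 = 0.867500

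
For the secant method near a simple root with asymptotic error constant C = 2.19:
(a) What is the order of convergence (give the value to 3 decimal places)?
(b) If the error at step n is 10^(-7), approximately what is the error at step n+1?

(a) Secant method has superlinear convergence with order φ = (1+√5)/2 ≈ 1.618.
    This means |e_{n+1}| ≈ C|e_n|^1.618.

(b) With |e_n| = 10^(-7) and C = 2.19:
    |e_{n+1}| ≈ 2.19 × (10^(-7))^1.618 = 2.19 × 10^(-11.33)

(a) ≈ 1.618 (golden ratio); (b) |e_{n+1}| ≈ 1.033e-11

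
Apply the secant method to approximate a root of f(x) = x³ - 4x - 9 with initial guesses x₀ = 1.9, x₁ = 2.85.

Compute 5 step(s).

f(x) = x³ - 4x - 9
x₀ = 1.9, x₁ = 2.85

Secant formula: x_{n+1} = x_n - f(x_n)(x_n - x_{n-1})/(f(x_n) - f(x_{n-1}))

Iteration 1:
  f(1.900000) = -9.741000
  f(2.850000) = 2.749125
  x_2 = 2.850000 - 2.749125×(2.850000 - 1.900000)/(2.749125 - (-9.741000))
       = 2.640901
Iteration 2:
  f(2.850000) = 2.749125
  f(2.640901) = -1.145009
  x_3 = 2.640901 - (-1.145009)×(2.640901 - 2.850000)/(-1.145009 - 2.749125)
       = 2.702384
Iteration 3:
  f(2.640901) = -1.145009
  f(2.702384) = -0.074361
  x_4 = 2.702384 - (-0.074361)×(2.702384 - 2.640901)/(-0.074361 - (-1.145009))
       = 2.706654
Iteration 4:
  f(2.702384) = -0.074361
  f(2.706654) = 0.002260
  x_5 = 2.706654 - 0.002260×(2.706654 - 2.702384)/(0.002260 - (-0.074361))
       = 2.706528
Iteration 5:
  f(2.706654) = 0.002260
  f(2.706528) = -0.000004
  x_6 = 2.706528 - (-0.000004)×(2.706528 - 2.706654)/(-0.000004 - 0.002260)
       = 2.706528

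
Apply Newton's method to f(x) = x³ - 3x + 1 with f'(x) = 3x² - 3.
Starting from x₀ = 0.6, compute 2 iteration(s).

f(x) = x³ - 3x + 1
f'(x) = 3x² - 3
x₀ = 0.6

Newton-Raphson formula: x_{n+1} = x_n - f(x_n)/f'(x_n)

Iteration 1:
  f(0.600000) = -0.584000
  f'(0.600000) = -1.920000
  x_1 = 0.600000 - (-0.584000)/(-1.920000) = 0.295833
Iteration 2:
  f(0.295833) = 0.138391
  f'(0.295833) = -2.737448
  x_2 = 0.295833 - 0.138391/(-2.737448) = 0.346388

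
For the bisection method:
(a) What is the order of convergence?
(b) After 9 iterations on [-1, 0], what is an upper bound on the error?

(a) Bisection has linear (order 1) convergence; the error is halved each step.

(b) Error bound = (b-a)/2^n = (0 - (-1))/2^{9}
    = 1/2^{9}

(a) 1 (linear); (b) error ≤ 1.95e-03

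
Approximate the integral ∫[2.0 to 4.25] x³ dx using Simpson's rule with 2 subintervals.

f(x) = x³
a = 2.0, b = 4.25, n = 2
h = (b - a)/n = 1.125000

Simpson's rule: (h/3)[f(x₀) + 4f(x₁) + 2f(x₂) + ... + f(xₙ)]

x_0 = 2.0000, f(x_0) = 8.000000, coefficient = 1
x_1 = 3.1250, f(x_1) = 30.517578, coefficient = 4
x_2 = 4.2500, f(x_2) = 76.765625, coefficient = 1

I ≈ (1.125000/3) × 206.835938 = 77.563477
Exact value: 77.563477
Error: 0.000000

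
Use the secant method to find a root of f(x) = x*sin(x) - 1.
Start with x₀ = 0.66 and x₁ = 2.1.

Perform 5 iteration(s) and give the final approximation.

f(x) = x*sin(x) - 1
x₀ = 0.66, x₁ = 2.1

Secant formula: x_{n+1} = x_n - f(x_n)(x_n - x_{n-1})/(f(x_n) - f(x_{n-1}))

Iteration 1:
  f(0.660000) = -0.595343
  f(2.100000) = 0.812740
  x_2 = 2.100000 - 0.812740×(2.100000 - 0.660000)/(0.812740 - (-0.595343))
       = 1.268838
Iteration 2:
  f(2.100000) = 0.812740
  f(1.268838) = 0.211430
  x_3 = 1.268838 - 0.211430×(1.268838 - 2.100000)/(0.211430 - 0.812740)
       = 0.976587
Iteration 3:
  f(1.268838) = 0.211430
  f(0.976587) = -0.190808
  x_4 = 0.976587 - (-0.190808)×(0.976587 - 1.268838)/(-0.190808 - 0.211430)
       = 1.115221
Iteration 4:
  f(0.976587) = -0.190808
  f(1.115221) = 0.001477
  x_5 = 1.115221 - 0.001477×(1.115221 - 0.976587)/(0.001477 - (-0.190808))
       = 1.114156
Iteration 5:
  f(1.115221) = 0.001477
  f(1.114156) = -0.000002
  x_6 = 1.114156 - (-0.000002)×(1.114156 - 1.115221)/(-0.000002 - 0.001477)
       = 1.114157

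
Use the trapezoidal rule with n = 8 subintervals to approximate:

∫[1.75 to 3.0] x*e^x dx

f(x) = x*e^x
a = 1.75, b = 3.0, n = 8
h = (b - a)/n = 0.156250

Trapezoidal rule: (h/2)[f(x₀) + 2f(x₁) + 2f(x₂) + ... + f(xₙ)]

x_0 = 1.7500, f(x_0) = 10.070555, coefficient = 1
x_1 = 1.9062, f(x_1) = 12.824892, coefficient = 2
x_2 = 2.0625, f(x_2) = 16.222819, coefficient = 2
x_3 = 2.2188, f(x_3) = 20.403245, coefficient = 2
x_4 = 2.3750, f(x_4) = 25.533656, coefficient = 2
x_5 = 2.5312, f(x_5) = 31.815807, coefficient = 2
x_6 = 2.6875, f(x_6) = 39.492524, coefficient = 2
x_7 = 2.8438, f(x_7) = 48.855824, coefficient = 2
x_8 = 3.0000, f(x_8) = 60.256611, coefficient = 1

I ≈ (0.156250/2) × 460.624703 = 35.986305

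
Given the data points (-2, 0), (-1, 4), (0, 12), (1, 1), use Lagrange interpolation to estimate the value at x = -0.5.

Lagrange interpolation formula:
P(x) = Σ yᵢ × Lᵢ(x)
where Lᵢ(x) = Π_{j≠i} (x - xⱼ)/(xᵢ - xⱼ)

L_0(-0.5) = (-0.5 - (-1))/(-2 - (-1)) × (-0.5 - 0)/(-2 - 0) × (-0.5 - 1)/(-2 - 1) = -0.062500
L_1(-0.5) = (-0.5 - (-2))/(-1 - (-2)) × (-0.5 - 0)/(-1 - 0) × (-0.5 - 1)/(-1 - 1) = 0.562500
L_2(-0.5) = (-0.5 - (-2))/(0 - (-2)) × (-0.5 - (-1))/(0 - (-1)) × (-0.5 - 1)/(0 - 1) = 0.562500
L_3(-0.5) = (-0.5 - (-2))/(1 - (-2)) × (-0.5 - (-1))/(1 - (-1)) × (-0.5 - 0)/(1 - 0) = -0.062500

P(-0.5) = 0×L_0(-0.5) + 4×L_1(-0.5) + 12×L_2(-0.5) + 1×L_3(-0.5)
P(-0.5) = 8.937500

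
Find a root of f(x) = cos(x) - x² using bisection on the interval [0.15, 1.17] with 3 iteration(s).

f(x) = cos(x) - x²
Initial interval: [0.15, 1.17]

Iteration 1:
  c_1 = (0.150000 + 1.170000)/2 = 0.660000
  f(c_1) = f(0.660000) = 0.354392
  f(a) × f(c) ≥ 0, new interval: [0.660000, 1.170000]
Iteration 2:
  c_2 = (0.660000 + 1.170000)/2 = 0.915000
  f(c_2) = f(0.915000) = -0.227434
  f(a) × f(c) < 0, new interval: [0.660000, 0.915000]
Iteration 3:
  c_3 = (0.660000 + 0.915000)/2 = 0.787500
  f(c_3) = f(0.787500) = 0.085463
  f(a) × f(c) ≥ 0, new interval: [0.787500, 0.915000]

After 3 iteration(s), the approximation is c_3 = 0.787500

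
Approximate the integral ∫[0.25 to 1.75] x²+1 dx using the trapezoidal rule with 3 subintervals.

f(x) = x²+1
a = 0.25, b = 1.75, n = 3
h = (b - a)/n = 0.500000

Trapezoidal rule: (h/2)[f(x₀) + 2f(x₁) + 2f(x₂) + ... + f(xₙ)]

x_0 = 0.2500, f(x_0) = 1.062500, coefficient = 1
x_1 = 0.7500, f(x_1) = 1.562500, coefficient = 2
x_2 = 1.2500, f(x_2) = 2.562500, coefficient = 2
x_3 = 1.7500, f(x_3) = 4.062500, coefficient = 1

I ≈ (0.500000/2) × 13.375000 = 3.343750
Exact value: 3.281250
Error: 0.062500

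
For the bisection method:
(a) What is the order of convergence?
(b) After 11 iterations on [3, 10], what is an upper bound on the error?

(a) Bisection has linear (order 1) convergence; the error is halved each step.

(b) Error bound = (b-a)/2^n = (10 - 3)/2^{11}
    = 7/2^{11}

(a) 1 (linear); (b) error ≤ 3.42e-03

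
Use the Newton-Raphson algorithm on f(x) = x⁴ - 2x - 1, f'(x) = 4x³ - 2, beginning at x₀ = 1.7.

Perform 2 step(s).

f(x) = x⁴ - 2x - 1
f'(x) = 4x³ - 2
x₀ = 1.7

Newton-Raphson formula: x_{n+1} = x_n - f(x_n)/f'(x_n)

Iteration 1:
  f(1.700000) = 3.952100
  f'(1.700000) = 17.652000
  x_1 = 1.700000 - 3.952100/17.652000 = 1.476110
Iteration 2:
  f(1.476110) = 0.795392
  f'(1.476110) = 10.865198
  x_2 = 1.476110 - 0.795392/10.865198 = 1.402905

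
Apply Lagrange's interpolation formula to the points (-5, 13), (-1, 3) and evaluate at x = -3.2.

Lagrange interpolation formula:
P(x) = Σ yᵢ × Lᵢ(x)
where Lᵢ(x) = Π_{j≠i} (x - xⱼ)/(xᵢ - xⱼ)

L_0(-3.2) = (-3.2 - (-1))/(-5 - (-1)) = 0.550000
L_1(-3.2) = (-3.2 - (-5))/(-1 - (-5)) = 0.450000

P(-3.2) = 13×L_0(-3.2) + 3×L_1(-3.2)
P(-3.2) = 8.500000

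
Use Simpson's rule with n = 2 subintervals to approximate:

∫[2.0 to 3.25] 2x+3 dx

f(x) = 2x+3
a = 2.0, b = 3.25, n = 2
h = (b - a)/n = 0.625000

Simpson's rule: (h/3)[f(x₀) + 4f(x₁) + 2f(x₂) + ... + f(xₙ)]

x_0 = 2.0000, f(x_0) = 7.000000, coefficient = 1
x_1 = 2.6250, f(x_1) = 8.250000, coefficient = 4
x_2 = 3.2500, f(x_2) = 9.500000, coefficient = 1

I ≈ (0.625000/3) × 49.500000 = 10.312500
Exact value: 10.312500
Error: 0.000000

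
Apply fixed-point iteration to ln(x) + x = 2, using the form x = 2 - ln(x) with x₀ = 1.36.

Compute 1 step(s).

Equation: ln(x) + x = 2
Fixed-point form: x = 2 - ln(x)
x₀ = 1.36

x_1 = g(1.360000) = 1.692515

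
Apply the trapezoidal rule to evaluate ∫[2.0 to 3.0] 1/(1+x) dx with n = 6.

f(x) = 1/(1+x)
a = 2.0, b = 3.0, n = 6
h = (b - a)/n = 0.166667

Trapezoidal rule: (h/2)[f(x₀) + 2f(x₁) + 2f(x₂) + ... + f(xₙ)]

x_0 = 2.0000, f(x_0) = 0.333333, coefficient = 1
x_1 = 2.1667, f(x_1) = 0.315789, coefficient = 2
x_2 = 2.3333, f(x_2) = 0.300000, coefficient = 2
x_3 = 2.5000, f(x_3) = 0.285714, coefficient = 2
x_4 = 2.6667, f(x_4) = 0.272727, coefficient = 2
x_5 = 2.8333, f(x_5) = 0.260870, coefficient = 2
x_6 = 3.0000, f(x_6) = 0.250000, coefficient = 1

I ≈ (0.166667/2) × 3.453535 = 0.287795
Exact value: 0.287682
Error: 0.000112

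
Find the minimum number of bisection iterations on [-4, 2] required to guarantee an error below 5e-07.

We need (b-a)/2^n ≤ 5e-07
(2 - (-4))/2^n ≤ 5e-07
6/2^n ≤ 5e-07
2^n ≥ 12000000
n ≥ log₂(12000000) = 23.52
n ≥ 24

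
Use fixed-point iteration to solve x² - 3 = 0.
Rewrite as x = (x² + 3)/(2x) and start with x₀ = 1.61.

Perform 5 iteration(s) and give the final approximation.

Equation: x² - 3 = 0
Fixed-point form: x = (x² + 3)/(2x)
x₀ = 1.61

x_1 = g(1.610000) = 1.736677
x_2 = g(1.736677) = 1.732057
x_3 = g(1.732057) = 1.732051
x_4 = g(1.732051) = 1.732051
x_5 = g(1.732051) = 1.732051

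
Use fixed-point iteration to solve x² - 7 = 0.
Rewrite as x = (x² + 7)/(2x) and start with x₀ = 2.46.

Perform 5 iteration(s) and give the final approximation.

Equation: x² - 7 = 0
Fixed-point form: x = (x² + 7)/(2x)
x₀ = 2.46

x_1 = g(2.460000) = 2.652764
x_2 = g(2.652764) = 2.645761
x_3 = g(2.645761) = 2.645751
x_4 = g(2.645751) = 2.645751
x_5 = g(2.645751) = 2.645751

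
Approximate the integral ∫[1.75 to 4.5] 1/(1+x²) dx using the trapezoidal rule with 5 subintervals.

f(x) = 1/(1+x²)
a = 1.75, b = 4.5, n = 5
h = (b - a)/n = 0.550000

Trapezoidal rule: (h/2)[f(x₀) + 2f(x₁) + 2f(x₂) + ... + f(xₙ)]

x_0 = 1.7500, f(x_0) = 0.246154, coefficient = 1
x_1 = 2.3000, f(x_1) = 0.158983, coefficient = 2
x_2 = 2.8500, f(x_2) = 0.109619, coefficient = 2
x_3 = 3.4000, f(x_3) = 0.079618, coefficient = 2
x_4 = 3.9500, f(x_4) = 0.060232, coefficient = 2
x_5 = 4.5000, f(x_5) = 0.047059, coefficient = 1

I ≈ (0.550000/2) × 1.110115 = 0.305282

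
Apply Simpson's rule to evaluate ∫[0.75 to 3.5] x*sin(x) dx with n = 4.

f(x) = x*sin(x)
a = 0.75, b = 3.5, n = 4
h = (b - a)/n = 0.687500

Simpson's rule: (h/3)[f(x₀) + 4f(x₁) + 2f(x₂) + ... + f(xₙ)]

x_0 = 0.7500, f(x_0) = 0.511229, coefficient = 1
x_1 = 1.4375, f(x_1) = 1.424748, coefficient = 4
x_2 = 2.1250, f(x_2) = 1.806930, coefficient = 2
x_3 = 2.8125, f(x_3) = 0.908956, coefficient = 4
x_4 = 3.5000, f(x_4) = -1.227741, coefficient = 1

I ≈ (0.687500/3) × 12.232165 = 2.803205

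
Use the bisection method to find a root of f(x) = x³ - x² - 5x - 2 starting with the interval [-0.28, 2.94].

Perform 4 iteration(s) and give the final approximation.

f(x) = x³ - x² - 5x - 2
Initial interval: [-0.28, 2.94]

Iteration 1:
  c_1 = (-0.280000 + 2.940000)/2 = 1.330000
  f(c_1) = f(1.330000) = -8.066263
  f(a) × f(c) ≥ 0, new interval: [1.330000, 2.940000]
Iteration 2:
  c_2 = (1.330000 + 2.940000)/2 = 2.135000
  f(c_2) = f(2.135000) = -7.501415
  f(a) × f(c) ≥ 0, new interval: [2.135000, 2.940000]
Iteration 3:
  c_3 = (2.135000 + 2.940000)/2 = 2.537500
  f(c_3) = f(2.537500) = -4.787682
  f(a) × f(c) ≥ 0, new interval: [2.537500, 2.940000]
Iteration 4:
  c_4 = (2.537500 + 2.940000)/2 = 2.738750
  f(c_4) = f(2.738750) = -2.651818
  f(a) × f(c) ≥ 0, new interval: [2.738750, 2.940000]

After 4 iteration(s), the approximation is c_4 = 2.738750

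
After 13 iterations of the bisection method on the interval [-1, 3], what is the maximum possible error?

Bisection error bound: |error| ≤ (b-a)/2^n
|error| ≤ (3 - (-1))/2^13 = 4/2^13
|error| ≤ 0.0004882812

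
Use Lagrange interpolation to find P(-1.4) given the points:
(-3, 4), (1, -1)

Lagrange interpolation formula:
P(x) = Σ yᵢ × Lᵢ(x)
where Lᵢ(x) = Π_{j≠i} (x - xⱼ)/(xᵢ - xⱼ)

L_0(-1.4) = (-1.4 - 1)/(-3 - 1) = 0.600000
L_1(-1.4) = (-1.4 - (-3))/(1 - (-3)) = 0.400000

P(-1.4) = 4×L_0(-1.4) + (-1)×L_1(-1.4)
P(-1.4) = 2.000000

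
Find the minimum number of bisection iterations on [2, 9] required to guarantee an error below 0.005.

We need (b-a)/2^n ≤ 0.005
(9 - 2)/2^n ≤ 0.005
7/2^n ≤ 0.005
2^n ≥ 1400
n ≥ log₂(1400) = 10.45
n ≥ 11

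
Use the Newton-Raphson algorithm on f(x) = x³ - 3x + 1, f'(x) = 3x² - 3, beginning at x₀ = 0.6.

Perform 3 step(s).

f(x) = x³ - 3x + 1
f'(x) = 3x² - 3
x₀ = 0.6

Newton-Raphson formula: x_{n+1} = x_n - f(x_n)/f'(x_n)

Iteration 1:
  f(0.600000) = -0.584000
  f'(0.600000) = -1.920000
  x_1 = 0.600000 - (-0.584000)/(-1.920000) = 0.295833
Iteration 2:
  f(0.295833) = 0.138391
  f'(0.295833) = -2.737448
  x_2 = 0.295833 - 0.138391/(-2.737448) = 0.346388
Iteration 3:
  f(0.346388) = 0.002397
  f'(0.346388) = -2.640046
  x_3 = 0.346388 - 0.002397/(-2.640046) = 0.347296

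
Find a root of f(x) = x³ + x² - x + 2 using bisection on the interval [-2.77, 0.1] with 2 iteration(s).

f(x) = x³ + x² - x + 2
Initial interval: [-2.77, 0.1]

Iteration 1:
  c_1 = (-2.770000 + 0.100000)/2 = -1.335000
  f(c_1) = f(-1.335000) = 2.737955
  f(a) × f(c) < 0, new interval: [-2.770000, -1.335000]
Iteration 2:
  c_2 = (-2.770000 + (-1.335000))/2 = -2.052500
  f(c_2) = f(-2.052500) = -0.381426
  f(a) × f(c) ≥ 0, new interval: [-2.052500, -1.335000]

After 2 iteration(s), the approximation is c_2 = -2.052500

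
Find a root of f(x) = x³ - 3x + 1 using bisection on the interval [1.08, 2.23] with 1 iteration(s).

f(x) = x³ - 3x + 1
Initial interval: [1.08, 2.23]

Iteration 1:
  c_1 = (1.080000 + 2.230000)/2 = 1.655000
  f(c_1) = f(1.655000) = 0.568086
  f(a) × f(c) < 0, new interval: [1.080000, 1.655000]

After 1 iteration(s), the approximation is c_1 = 1.655000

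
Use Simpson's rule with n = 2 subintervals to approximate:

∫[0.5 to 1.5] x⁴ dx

f(x) = x⁴
a = 0.5, b = 1.5, n = 2
h = (b - a)/n = 0.500000

Simpson's rule: (h/3)[f(x₀) + 4f(x₁) + 2f(x₂) + ... + f(xₙ)]

x_0 = 0.5000, f(x_0) = 0.062500, coefficient = 1
x_1 = 1.0000, f(x_1) = 1.000000, coefficient = 4
x_2 = 1.5000, f(x_2) = 5.062500, coefficient = 1

I ≈ (0.500000/3) × 9.125000 = 1.520833
Exact value: 1.512500
Error: 0.008333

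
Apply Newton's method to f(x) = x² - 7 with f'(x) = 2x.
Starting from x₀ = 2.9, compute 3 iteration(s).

f(x) = x² - 7
f'(x) = 2x
x₀ = 2.9

Newton-Raphson formula: x_{n+1} = x_n - f(x_n)/f'(x_n)

Iteration 1:
  f(2.900000) = 1.410000
  f'(2.900000) = 5.800000
  x_1 = 2.900000 - 1.410000/5.800000 = 2.656897
Iteration 2:
  f(2.656897) = 0.059099
  f'(2.656897) = 5.313793
  x_2 = 2.656897 - 0.059099/5.313793 = 2.645775
Iteration 3:
  f(2.645775) = 0.000124
  f'(2.645775) = 5.291549
  x_3 = 2.645775 - 0.000124/5.291549 = 2.645751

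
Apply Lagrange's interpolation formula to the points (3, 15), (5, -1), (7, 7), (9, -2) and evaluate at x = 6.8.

Lagrange interpolation formula:
P(x) = Σ yᵢ × Lᵢ(x)
where Lᵢ(x) = Π_{j≠i} (x - xⱼ)/(xᵢ - xⱼ)

L_0(6.8) = (6.8 - 5)/(3 - 5) × (6.8 - 7)/(3 - 7) × (6.8 - 9)/(3 - 9) = -0.016500
L_1(6.8) = (6.8 - 3)/(5 - 3) × (6.8 - 7)/(5 - 7) × (6.8 - 9)/(5 - 9) = 0.104500
L_2(6.8) = (6.8 - 3)/(7 - 3) × (6.8 - 5)/(7 - 5) × (6.8 - 9)/(7 - 9) = 0.940500
L_3(6.8) = (6.8 - 3)/(9 - 3) × (6.8 - 5)/(9 - 5) × (6.8 - 7)/(9 - 7) = -0.028500

P(6.8) = 15×L_0(6.8) + (-1)×L_1(6.8) + 7×L_2(6.8) + (-2)×L_3(6.8)
P(6.8) = 6.288500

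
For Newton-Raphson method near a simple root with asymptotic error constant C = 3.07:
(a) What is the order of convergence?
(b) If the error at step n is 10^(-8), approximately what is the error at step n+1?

(a) Newton-Raphson has quadratic (order 2) convergence near simple roots.
    This means |e_{n+1}| ≈ C|e_n|².

(b) With |e_n| = 10^(-8) and C = 3.07:
    |e_{n+1}| ≈ 3.07 × (10^(-8))² = 3.07 × 10^(-16)

(a) 2 (quadratic); (b) |e_{n+1}| ≈ 3.070e-16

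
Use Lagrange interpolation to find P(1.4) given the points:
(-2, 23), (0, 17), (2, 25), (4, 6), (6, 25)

Lagrange interpolation formula:
P(x) = Σ yᵢ × Lᵢ(x)
where Lᵢ(x) = Π_{j≠i} (x - xⱼ)/(xᵢ - xⱼ)

L_0(1.4) = (1.4 - 0)/(-2 - 0) × (1.4 - 2)/(-2 - 2) × (1.4 - 4)/(-2 - 4) × (1.4 - 6)/(-2 - 6) = -0.026163
L_1(1.4) = (1.4 - (-2))/(0 - (-2)) × (1.4 - 2)/(0 - 2) × (1.4 - 4)/(0 - 4) × (1.4 - 6)/(0 - 6) = 0.254150
L_2(1.4) = (1.4 - (-2))/(2 - (-2)) × (1.4 - 0)/(2 - 0) × (1.4 - 4)/(2 - 4) × (1.4 - 6)/(2 - 6) = 0.889525
L_3(1.4) = (1.4 - (-2))/(4 - (-2)) × (1.4 - 0)/(4 - 0) × (1.4 - 2)/(4 - 2) × (1.4 - 6)/(4 - 6) = -0.136850
L_4(1.4) = (1.4 - (-2))/(6 - (-2)) × (1.4 - 0)/(6 - 0) × (1.4 - 2)/(6 - 2) × (1.4 - 4)/(6 - 4) = 0.019338

P(1.4) = 23×L_0(1.4) + 17×L_1(1.4) + 25×L_2(1.4) + 6×L_3(1.4) + 25×L_4(1.4)
P(1.4) = 25.619275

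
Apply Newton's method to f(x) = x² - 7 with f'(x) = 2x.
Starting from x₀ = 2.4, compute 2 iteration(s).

f(x) = x² - 7
f'(x) = 2x
x₀ = 2.4

Newton-Raphson formula: x_{n+1} = x_n - f(x_n)/f'(x_n)

Iteration 1:
  f(2.400000) = -1.240000
  f'(2.400000) = 4.800000
  x_1 = 2.400000 - (-1.240000)/4.800000 = 2.658333
Iteration 2:
  f(2.658333) = 0.066736
  f'(2.658333) = 5.316667
  x_2 = 2.658333 - 0.066736/5.316667 = 2.645781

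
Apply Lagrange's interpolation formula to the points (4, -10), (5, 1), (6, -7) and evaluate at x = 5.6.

Lagrange interpolation formula:
P(x) = Σ yᵢ × Lᵢ(x)
where Lᵢ(x) = Π_{j≠i} (x - xⱼ)/(xᵢ - xⱼ)

L_0(5.6) = (5.6 - 5)/(4 - 5) × (5.6 - 6)/(4 - 6) = -0.120000
L_1(5.6) = (5.6 - 4)/(5 - 4) × (5.6 - 6)/(5 - 6) = 0.640000
L_2(5.6) = (5.6 - 4)/(6 - 4) × (5.6 - 5)/(6 - 5) = 0.480000

P(5.6) = (-10)×L_0(5.6) + 1×L_1(5.6) + (-7)×L_2(5.6)
P(5.6) = -1.520000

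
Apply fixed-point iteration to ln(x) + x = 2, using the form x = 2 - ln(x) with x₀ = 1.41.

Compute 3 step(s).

Equation: ln(x) + x = 2
Fixed-point form: x = 2 - ln(x)
x₀ = 1.41

x_1 = g(1.410000) = 1.656410
x_2 = g(1.656410) = 1.495347
x_3 = g(1.495347) = 1.597642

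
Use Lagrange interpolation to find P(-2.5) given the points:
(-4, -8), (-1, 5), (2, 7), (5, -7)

Lagrange interpolation formula:
P(x) = Σ yᵢ × Lᵢ(x)
where Lᵢ(x) = Π_{j≠i} (x - xⱼ)/(xᵢ - xⱼ)

L_0(-2.5) = (-2.5 - (-1))/(-4 - (-1)) × (-2.5 - 2)/(-4 - 2) × (-2.5 - 5)/(-4 - 5) = 0.312500
L_1(-2.5) = (-2.5 - (-4))/(-1 - (-4)) × (-2.5 - 2)/(-1 - 2) × (-2.5 - 5)/(-1 - 5) = 0.937500
L_2(-2.5) = (-2.5 - (-4))/(2 - (-4)) × (-2.5 - (-1))/(2 - (-1)) × (-2.5 - 5)/(2 - 5) = -0.312500
L_3(-2.5) = (-2.5 - (-4))/(5 - (-4)) × (-2.5 - (-1))/(5 - (-1)) × (-2.5 - 2)/(5 - 2) = 0.062500

P(-2.5) = (-8)×L_0(-2.5) + 5×L_1(-2.5) + 7×L_2(-2.5) + (-7)×L_3(-2.5)
P(-2.5) = -0.437500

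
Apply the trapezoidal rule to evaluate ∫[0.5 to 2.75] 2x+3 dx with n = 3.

f(x) = 2x+3
a = 0.5, b = 2.75, n = 3
h = (b - a)/n = 0.750000

Trapezoidal rule: (h/2)[f(x₀) + 2f(x₁) + 2f(x₂) + ... + f(xₙ)]

x_0 = 0.5000, f(x_0) = 4.000000, coefficient = 1
x_1 = 1.2500, f(x_1) = 5.500000, coefficient = 2
x_2 = 2.0000, f(x_2) = 7.000000, coefficient = 2
x_3 = 2.7500, f(x_3) = 8.500000, coefficient = 1

I ≈ (0.750000/2) × 37.500000 = 14.062500
Exact value: 14.062500
Error: 0.000000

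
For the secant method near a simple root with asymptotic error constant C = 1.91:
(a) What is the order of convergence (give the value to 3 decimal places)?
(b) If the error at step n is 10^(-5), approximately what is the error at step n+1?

(a) Secant method has superlinear convergence with order φ = (1+√5)/2 ≈ 1.618.
    This means |e_{n+1}| ≈ C|e_n|^1.618.

(b) With |e_n| = 10^(-5) and C = 1.91:
    |e_{n+1}| ≈ 1.91 × (10^(-5))^1.618 = 1.91 × 10^(-8.09)

(a) ≈ 1.618 (golden ratio); (b) |e_{n+1}| ≈ 1.552e-08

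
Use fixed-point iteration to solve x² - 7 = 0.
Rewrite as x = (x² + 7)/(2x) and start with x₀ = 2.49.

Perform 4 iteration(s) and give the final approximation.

Equation: x² - 7 = 0
Fixed-point form: x = (x² + 7)/(2x)
x₀ = 2.49

x_1 = g(2.490000) = 2.650622
x_2 = g(2.650622) = 2.645756
x_3 = g(2.645756) = 2.645751
x_4 = g(2.645751) = 2.645751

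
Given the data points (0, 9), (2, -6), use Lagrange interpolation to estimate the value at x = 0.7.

Lagrange interpolation formula:
P(x) = Σ yᵢ × Lᵢ(x)
where Lᵢ(x) = Π_{j≠i} (x - xⱼ)/(xᵢ - xⱼ)

L_0(0.7) = (0.7 - 2)/(0 - 2) = 0.650000
L_1(0.7) = (0.7 - 0)/(2 - 0) = 0.350000

P(0.7) = 9×L_0(0.7) + (-6)×L_1(0.7)
P(0.7) = 3.750000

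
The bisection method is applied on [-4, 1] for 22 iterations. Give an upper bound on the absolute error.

Bisection error bound: |error| ≤ (b-a)/2^n
|error| ≤ (1 - (-4))/2^22 = 5/2^22
|error| ≤ 0.0000011921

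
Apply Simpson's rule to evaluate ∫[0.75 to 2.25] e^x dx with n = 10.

f(x) = e^x
a = 0.75, b = 2.25, n = 10
h = (b - a)/n = 0.150000

Simpson's rule: (h/3)[f(x₀) + 4f(x₁) + 2f(x₂) + ... + f(xₙ)]

x_0 = 0.7500, f(x_0) = 2.117000, coefficient = 1
x_1 = 0.9000, f(x_1) = 2.459603, coefficient = 4
x_2 = 1.0500, f(x_2) = 2.857651, coefficient = 2
x_3 = 1.2000, f(x_3) = 3.320117, coefficient = 4
x_4 = 1.3500, f(x_4) = 3.857426, coefficient = 2
x_5 = 1.5000, f(x_5) = 4.481689, coefficient = 4
x_6 = 1.6500, f(x_6) = 5.206980, coefficient = 2
x_7 = 1.8000, f(x_7) = 6.049647, coefficient = 4
x_8 = 1.9500, f(x_8) = 7.028688, coefficient = 2
x_9 = 2.1000, f(x_9) = 8.166170, coefficient = 4
x_10 = 2.2500, f(x_10) = 9.487736, coefficient = 1

I ≈ (0.150000/3) × 147.415130 = 7.370756
Exact value: 7.370736
Error: 0.000021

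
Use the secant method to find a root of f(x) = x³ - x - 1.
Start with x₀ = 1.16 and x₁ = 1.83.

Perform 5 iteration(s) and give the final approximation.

f(x) = x³ - x - 1
x₀ = 1.16, x₁ = 1.83

Secant formula: x_{n+1} = x_n - f(x_n)(x_n - x_{n-1})/(f(x_n) - f(x_{n-1}))

Iteration 1:
  f(1.160000) = -0.599104
  f(1.830000) = 3.298487
  x_2 = 1.830000 - 3.298487×(1.830000 - 1.160000)/(3.298487 - (-0.599104))
       = 1.262987
Iteration 2:
  f(1.830000) = 3.298487
  f(1.262987) = -0.248352
  x_3 = 1.262987 - (-0.248352)×(1.262987 - 1.830000)/(-0.248352 - 3.298487)
       = 1.302689
Iteration 3:
  f(1.262987) = -0.248352
  f(1.302689) = -0.092026
  x_4 = 1.302689 - (-0.092026)×(1.302689 - 1.262987)/(-0.092026 - (-0.248352))
       = 1.326062
Iteration 4:
  f(1.302689) = -0.092026
  f(1.326062) = 0.005737
  x_5 = 1.326062 - 0.005737×(1.326062 - 1.302689)/(0.005737 - (-0.092026))
       = 1.324690
Iteration 5:
  f(1.326062) = 0.005737
  f(1.324690) = -0.000119
  x_6 = 1.324690 - (-0.000119)×(1.324690 - 1.326062)/(-0.000119 - 0.005737)
       = 1.324718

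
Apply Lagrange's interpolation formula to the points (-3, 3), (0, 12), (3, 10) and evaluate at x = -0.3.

Lagrange interpolation formula:
P(x) = Σ yᵢ × Lᵢ(x)
where Lᵢ(x) = Π_{j≠i} (x - xⱼ)/(xᵢ - xⱼ)

L_0(-0.3) = (-0.3 - 0)/(-3 - 0) × (-0.3 - 3)/(-3 - 3) = 0.055000
L_1(-0.3) = (-0.3 - (-3))/(0 - (-3)) × (-0.3 - 3)/(0 - 3) = 0.990000
L_2(-0.3) = (-0.3 - (-3))/(3 - (-3)) × (-0.3 - 0)/(3 - 0) = -0.045000

P(-0.3) = 3×L_0(-0.3) + 12×L_1(-0.3) + 10×L_2(-0.3)
P(-0.3) = 11.595000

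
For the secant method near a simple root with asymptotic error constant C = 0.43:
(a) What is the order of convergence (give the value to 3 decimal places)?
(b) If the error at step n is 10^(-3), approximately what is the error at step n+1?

(a) Secant method has superlinear convergence with order φ = (1+√5)/2 ≈ 1.618.
    This means |e_{n+1}| ≈ C|e_n|^1.618.

(b) With |e_n| = 10^(-3) and C = 0.43:
    |e_{n+1}| ≈ 0.43 × (10^(-3))^1.618 = 0.43 × 10^(-4.85)

(a) ≈ 1.618 (golden ratio); (b) |e_{n+1}| ≈ 6.017e-06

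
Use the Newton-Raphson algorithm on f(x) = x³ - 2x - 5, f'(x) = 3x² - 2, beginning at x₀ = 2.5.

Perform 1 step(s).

f(x) = x³ - 2x - 5
f'(x) = 3x² - 2
x₀ = 2.5

Newton-Raphson formula: x_{n+1} = x_n - f(x_n)/f'(x_n)

Iteration 1:
  f(2.500000) = 5.625000
  f'(2.500000) = 16.750000
  x_1 = 2.500000 - 5.625000/16.750000 = 2.164179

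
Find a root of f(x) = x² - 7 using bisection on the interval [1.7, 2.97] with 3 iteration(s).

f(x) = x² - 7
Initial interval: [1.7, 2.97]

Iteration 1:
  c_1 = (1.700000 + 2.970000)/2 = 2.335000
  f(c_1) = f(2.335000) = -1.547775
  f(a) × f(c) ≥ 0, new interval: [2.335000, 2.970000]
Iteration 2:
  c_2 = (2.335000 + 2.970000)/2 = 2.652500
  f(c_2) = f(2.652500) = 0.035756
  f(a) × f(c) < 0, new interval: [2.335000, 2.652500]
Iteration 3:
  c_3 = (2.335000 + 2.652500)/2 = 2.493750
  f(c_3) = f(2.493750) = -0.781211
  f(a) × f(c) ≥ 0, new interval: [2.493750, 2.652500]

After 3 iteration(s), the approximation is c_3 = 2.493750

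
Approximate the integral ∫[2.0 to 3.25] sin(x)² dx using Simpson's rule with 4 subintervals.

f(x) = sin(x)²
a = 2.0, b = 3.25, n = 4
h = (b - a)/n = 0.312500

Simpson's rule: (h/3)[f(x₀) + 4f(x₁) + 2f(x₂) + ... + f(xₙ)]

x_0 = 2.0000, f(x_0) = 0.826822, coefficient = 1
x_1 = 2.3125, f(x_1) = 0.543639, coefficient = 4
x_2 = 2.6250, f(x_2) = 0.243957, coefficient = 2
x_3 = 2.9375, f(x_3) = 0.041079, coefficient = 4
x_4 = 3.2500, f(x_4) = 0.011706, coefficient = 1

I ≈ (0.312500/3) × 3.665313 = 0.381803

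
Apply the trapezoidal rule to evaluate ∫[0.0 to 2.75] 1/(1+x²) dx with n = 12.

f(x) = 1/(1+x²)
a = 0.0, b = 2.75, n = 12
h = (b - a)/n = 0.229167

Trapezoidal rule: (h/2)[f(x₀) + 2f(x₁) + 2f(x₂) + ... + f(xₙ)]

x_0 = 0.0000, f(x_0) = 1.000000, coefficient = 1
x_1 = 0.2292, f(x_1) = 0.950103, coefficient = 2
x_2 = 0.4583, f(x_2) = 0.826399, coefficient = 2
x_3 = 0.6875, f(x_3) = 0.679045, coefficient = 2
x_4 = 0.9167, f(x_4) = 0.543396, coefficient = 2
x_5 = 1.1458, f(x_5) = 0.432351, coefficient = 2
x_6 = 1.3750, f(x_6) = 0.345946, coefficient = 2
x_7 = 1.6042, f(x_7) = 0.279849, coefficient = 2
x_8 = 1.8333, f(x_8) = 0.229299, coefficient = 2
x_9 = 2.0625, f(x_9) = 0.190335, coefficient = 2
x_10 = 2.2917, f(x_10) = 0.159956, coefficient = 2
x_11 = 2.5208, f(x_11) = 0.135969, coefficient = 2
x_12 = 2.7500, f(x_12) = 0.116788, coefficient = 1

I ≈ (0.229167/2) × 10.662086 = 1.221697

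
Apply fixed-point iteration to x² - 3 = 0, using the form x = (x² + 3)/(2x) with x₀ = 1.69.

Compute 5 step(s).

Equation: x² - 3 = 0
Fixed-point form: x = (x² + 3)/(2x)
x₀ = 1.69

x_1 = g(1.690000) = 1.732574
x_2 = g(1.732574) = 1.732051
x_3 = g(1.732051) = 1.732051
x_4 = g(1.732051) = 1.732051
x_5 = g(1.732051) = 1.732051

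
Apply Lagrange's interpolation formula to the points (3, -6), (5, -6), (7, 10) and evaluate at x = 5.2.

Lagrange interpolation formula:
P(x) = Σ yᵢ × Lᵢ(x)
where Lᵢ(x) = Π_{j≠i} (x - xⱼ)/(xᵢ - xⱼ)

L_0(5.2) = (5.2 - 5)/(3 - 5) × (5.2 - 7)/(3 - 7) = -0.045000
L_1(5.2) = (5.2 - 3)/(5 - 3) × (5.2 - 7)/(5 - 7) = 0.990000
L_2(5.2) = (5.2 - 3)/(7 - 3) × (5.2 - 5)/(7 - 5) = 0.055000

P(5.2) = (-6)×L_0(5.2) + (-6)×L_1(5.2) + 10×L_2(5.2)
P(5.2) = -5.120000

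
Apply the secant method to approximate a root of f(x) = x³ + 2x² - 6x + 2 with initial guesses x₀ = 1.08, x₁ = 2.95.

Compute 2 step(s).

f(x) = x³ + 2x² - 6x + 2
x₀ = 1.08, x₁ = 2.95

Secant formula: x_{n+1} = x_n - f(x_n)(x_n - x_{n-1})/(f(x_n) - f(x_{n-1}))

Iteration 1:
  f(1.080000) = -0.887488
  f(2.950000) = 27.377375
  x_2 = 2.950000 - 27.377375×(2.950000 - 1.080000)/(27.377375 - (-0.887488))
       = 1.138716
Iteration 2:
  f(2.950000) = 27.377375
  f(1.138716) = -0.762404
  x_3 = 1.138716 - (-0.762404)×(1.138716 - 2.950000)/(-0.762404 - 27.377375)
       = 1.187790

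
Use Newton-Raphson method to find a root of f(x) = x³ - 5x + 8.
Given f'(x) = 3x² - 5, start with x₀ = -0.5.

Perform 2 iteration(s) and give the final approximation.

f(x) = x³ - 5x + 8
f'(x) = 3x² - 5
x₀ = -0.5

Newton-Raphson formula: x_{n+1} = x_n - f(x_n)/f'(x_n)

Iteration 1:
  f(-0.500000) = 10.375000
  f'(-0.500000) = -4.250000
  x_1 = -0.500000 - 10.375000/(-4.250000) = 1.941176
Iteration 2:
  f(1.941176) = 5.608793
  f'(1.941176) = 6.304498
  x_2 = 1.941176 - 5.608793/6.304498 = 1.051527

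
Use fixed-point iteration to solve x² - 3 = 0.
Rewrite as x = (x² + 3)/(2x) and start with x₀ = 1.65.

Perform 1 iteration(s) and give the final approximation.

Equation: x² - 3 = 0
Fixed-point form: x = (x² + 3)/(2x)
x₀ = 1.65

x_1 = g(1.650000) = 1.734091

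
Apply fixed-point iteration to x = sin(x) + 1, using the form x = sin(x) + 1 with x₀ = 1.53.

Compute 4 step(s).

Equation: x = sin(x) + 1
Fixed-point form: x = sin(x) + 1
x₀ = 1.53

x_1 = g(1.530000) = 1.999168
x_2 = g(1.999168) = 1.909643
x_3 = g(1.909643) = 1.943139
x_4 = g(1.943139) = 1.931478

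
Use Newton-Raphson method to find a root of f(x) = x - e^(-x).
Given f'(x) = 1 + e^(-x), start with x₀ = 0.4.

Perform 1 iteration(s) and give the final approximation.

f(x) = x - e^(-x)
f'(x) = 1 + e^(-x)
x₀ = 0.4

Newton-Raphson formula: x_{n+1} = x_n - f(x_n)/f'(x_n)

Iteration 1:
  f(0.400000) = -0.270320
  f'(0.400000) = 1.670320
  x_1 = 0.400000 - (-0.270320)/1.670320 = 0.561837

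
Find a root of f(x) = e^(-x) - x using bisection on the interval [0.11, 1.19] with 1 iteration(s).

f(x) = e^(-x) - x
Initial interval: [0.11, 1.19]

Iteration 1:
  c_1 = (0.110000 + 1.190000)/2 = 0.650000
  f(c_1) = f(0.650000) = -0.127954
  f(a) × f(c) < 0, new interval: [0.110000, 0.650000]

After 1 iteration(s), the approximation is c_1 = 0.650000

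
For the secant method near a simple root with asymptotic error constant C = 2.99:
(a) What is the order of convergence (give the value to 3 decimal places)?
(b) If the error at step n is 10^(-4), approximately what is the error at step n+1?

(a) Secant method has superlinear convergence with order φ = (1+√5)/2 ≈ 1.618.
    This means |e_{n+1}| ≈ C|e_n|^1.618.

(b) With |e_n| = 10^(-4) and C = 2.99:
    |e_{n+1}| ≈ 2.99 × (10^(-4))^1.618 = 2.99 × 10^(-6.47)

(a) ≈ 1.618 (golden ratio); (b) |e_{n+1}| ≈ 1.008e-06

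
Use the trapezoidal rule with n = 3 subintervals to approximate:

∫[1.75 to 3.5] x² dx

f(x) = x²
a = 1.75, b = 3.5, n = 3
h = (b - a)/n = 0.583333

Trapezoidal rule: (h/2)[f(x₀) + 2f(x₁) + 2f(x₂) + ... + f(xₙ)]

x_0 = 1.7500, f(x_0) = 3.062500, coefficient = 1
x_1 = 2.3333, f(x_1) = 5.444444, coefficient = 2
x_2 = 2.9167, f(x_2) = 8.506944, coefficient = 2
x_3 = 3.5000, f(x_3) = 12.250000, coefficient = 1

I ≈ (0.583333/2) × 43.215278 = 12.604456
Exact value: 12.505208
Error: 0.099248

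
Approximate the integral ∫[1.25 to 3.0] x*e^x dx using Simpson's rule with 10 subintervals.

f(x) = x*e^x
a = 1.25, b = 3.0, n = 10
h = (b - a)/n = 0.175000

Simpson's rule: (h/3)[f(x₀) + 4f(x₁) + 2f(x₂) + ... + f(xₙ)]

x_0 = 1.2500, f(x_0) = 4.362929, coefficient = 1
x_1 = 1.4250, f(x_1) = 5.924947, coefficient = 4
x_2 = 1.6000, f(x_2) = 7.924852, coefficient = 2
x_3 = 1.7750, f(x_3) = 10.472999, coefficient = 4
x_4 = 1.9500, f(x_4) = 13.705941, coefficient = 2
x_5 = 2.1250, f(x_5) = 17.792407, coefficient = 4
x_6 = 2.3000, f(x_6) = 22.940620, coefficient = 2
x_7 = 2.4750, f(x_7) = 29.407225, coefficient = 4
x_8 = 2.6500, f(x_8) = 37.508202, coefficient = 2
x_9 = 2.8250, f(x_9) = 47.632170, coefficient = 4
x_10 = 3.0000, f(x_10) = 60.256611, coefficient = 1

I ≈ (0.175000/3) × 673.697762 = 39.299036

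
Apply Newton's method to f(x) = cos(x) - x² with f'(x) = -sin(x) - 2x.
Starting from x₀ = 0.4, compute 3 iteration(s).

f(x) = cos(x) - x²
f'(x) = -sin(x) - 2x
x₀ = 0.4

Newton-Raphson formula: x_{n+1} = x_n - f(x_n)/f'(x_n)

Iteration 1:
  f(0.400000) = 0.761061
  f'(0.400000) = -1.189418
  x_1 = 0.400000 - 0.761061/(-1.189418) = 1.039860
Iteration 2:
  f(1.039860) = -0.574967
  f'(1.039860) = -2.942053
  x_2 = 1.039860 - (-0.574967)/(-2.942053) = 0.844429
Iteration 3:
  f(0.844429) = -0.048902
  f'(0.844429) = -2.436450
  x_3 = 0.844429 - (-0.048902)/(-2.436450) = 0.824358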